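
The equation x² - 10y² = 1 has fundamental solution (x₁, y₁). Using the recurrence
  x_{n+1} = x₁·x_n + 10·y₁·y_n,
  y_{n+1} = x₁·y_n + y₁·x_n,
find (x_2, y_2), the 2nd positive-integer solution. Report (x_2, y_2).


Step 1: Find the fundamental solution (x₁, y₁) of x² - 10y² = 1.
  Expand √10 as a continued fraction. a₀ = ⌊√10⌋ = 3; iterate m_{k+1} = d_k·a_k − m_k, d_{k+1} = (10 − m_{k+1}²)/d_k, a_{k+1} = ⌊(a₀ + m_{k+1})/d_{k+1}⌋ (starting m₀ = 0, d₀ = 1), with convergents p_k = a_k·p_{k-1} + p_{k-2}, q_k = a_k·q_{k-1} + q_{k-2} (p₋₁ = 1, q₋₁ = 0):
  k = 0: a₀ = 3; p₀/q₀ = 3/1; p₀² − 10·q₀² = 9 − 10 = -1.
  k = 1: m = 3, d = 1, a = ⌊(3 + 3)/1⌋ = 6; p/q = (6·3 + 1)/(6·1 + 0) = 19/6; p² − 10·q² = 361 − 360 = 1.
  The first convergent with p² − 10·q² = 1 gives the fundamental solution (x₁, y₁) = (19, 6).
Step 2: Apply the recurrence (x_{n+1}, y_{n+1}) = (x₁x_n + 10y₁y_n, x₁y_n + y₁x_n) repeatedly.
  From (x_1, y_1) = (19, 6): x_2 = 19·19 + 10·6·6 = 721; y_2 = 19·6 + 6·19 = 228.
Step 3: Verify x_2² - 10·y_2² = 519841 - 519840 = 1 (should be 1). ✓

(x_1, y_1) = (19, 6); (x_2, y_2) = (721, 228).


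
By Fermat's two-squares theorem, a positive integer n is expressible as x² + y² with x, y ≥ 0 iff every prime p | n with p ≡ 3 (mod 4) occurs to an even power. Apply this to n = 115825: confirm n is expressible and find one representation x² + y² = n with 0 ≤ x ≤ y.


Step 1: Factor n = 115825 = 5^2 · 41 · 113.
Step 2: Check the mod-4 condition on each prime factor: 5 ≡ 1 (mod 4), exponent 2; 41 ≡ 1 (mod 4), exponent 1; 113 ≡ 1 (mod 4), exponent 1.
All primes ≡ 3 (mod 4) appear to even exponent (or don't appear), so by the two-squares theorem n IS expressible as a sum of two squares.
Step 3: Build a representation. Group n = k² · m with k = 5 and m = 41 · 113 = 4633 (a product of primes ≡ 1 (mod 4)); a representation of m scales to one of n via (k·x)² + (k·y)² = k²(x² + y²). Each prime p ≡ 1 (mod 4) is itself a sum of two squares; find a² by testing p − a² for a perfect square:
  41: 41 − 1² = 40, 41 − 2² = 37, 41 − 3² = 32, 41 − 4² = 25 = 5² ⇒ 41 = 4² + 5².
  113: 113 − 1² = 112, 113 − 2² = 109, 113 − 3² = 104, 113 − 4² = 97, 113 − 5² = 88, 113 − 6² = 77, 113 − 7² = 64 = 8² ⇒ 113 = 7² + 8².
  Combine using the Brahmagupta–Fibonacci identity (a² + b²)(c² + d²) = (ac − bd)² + (ad + bc)² = (ac + bd)² + (ad − bc)²:
  41 · 113 = 4633: from (4² + 5²)(7² + 8²), take (4·7 − 5·8, 4·8 + 5·7) = (28 − 40, 32 + 35) = (-12, 67); dropping signs (only squares matter) gives (12, 67); check 12² + 67² = 144 + 4489 = 4633 ✓.
  Scale by k = 5: (5·12, 5·67) = (60, 335).
Step 4: Order so x ≤ y and verify: 60² + 335² = 3600 + 112225 = 115825 = n. ✓

n = 115825 = 60² + 335² (one valid representation with x ≤ y).


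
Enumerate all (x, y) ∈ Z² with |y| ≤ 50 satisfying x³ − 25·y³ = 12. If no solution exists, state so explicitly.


The equation is x³ - 25y³ = 12. For fixed y, x³ = 25·y³ + 12, so a solution requires the RHS to be a perfect cube.
Strategy: iterate y from -50 to 50, compute RHS = 25·y³ + 12, and check whether it is a (positive or negative) perfect cube.
Check small values of y:
  y = 0: RHS = 12 is not a perfect cube.
  y = 1: RHS = 37 is not a perfect cube.
  y = -1: RHS = -13 is not a perfect cube.
  y = 2: RHS = 212 is not a perfect cube.
  y = -2: RHS = -188 is not a perfect cube.
  y = 3: RHS = 687 is not a perfect cube.
  y = -3: RHS = -663 is not a perfect cube.
Continuing the search up to |y| = 50 finds no solutions either.
No (x, y) in the scanned range satisfies the equation.

No integer solutions with |y| ≤ 50.


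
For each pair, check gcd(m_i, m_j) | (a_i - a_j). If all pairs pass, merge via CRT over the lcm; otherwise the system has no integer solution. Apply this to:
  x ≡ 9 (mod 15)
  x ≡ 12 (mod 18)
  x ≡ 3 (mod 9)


Moduli 15, 18, 9 are not pairwise coprime, so CRT works modulo lcm(m_i) when all pairwise compatibility conditions hold.
Pairwise compatibility: gcd(m_i, m_j) must divide a_i - a_j for every pair.
Merge one congruence at a time:
  Start: x ≡ 9 (mod 15).
  Combine with x ≡ 12 (mod 18): gcd(15, 18) = 3; 12 - 9 = 3, which IS divisible by 3, so compatible.
    Write x = 9 + 15·t and substitute into x ≡ 12 (mod 18): 15·t ≡ 12 − 9 = 3 (mod 18).
    Divide the congruence (and modulus) by g = 3: 5·t ≡ 1 (mod 6).
    The inverse of 5 mod 6 is 5 (since 5·5 = 25 = 4·6 + 1), so t ≡ 5·1 = 5 ≡ 5 (mod 6).
    Then x = 9 + 15·5 = 84, valid modulo lcm(15, 18) = 90: x ≡ 84 (mod 90).
  Combine with x ≡ 3 (mod 9): gcd(90, 9) = 9; 3 - 84 = -81, which IS divisible by 9, so compatible.
    Write x = 84 + 90·t and substitute into x ≡ 3 (mod 9): 90·t ≡ 3 − 84 = -81 (mod 9).
    Divide the congruence (and modulus) by g = 9: 10·t ≡ -9 (mod 1).
    Modulo 1 every t works; take t = 0.
    Then x = 84 + 90·0 = 84, valid modulo lcm(90, 9) = 90: x ≡ 84 (mod 90).
Verify: 84 mod 15 = 9, 84 mod 18 = 12, 84 mod 9 = 3.

x ≡ 84 (mod 90).


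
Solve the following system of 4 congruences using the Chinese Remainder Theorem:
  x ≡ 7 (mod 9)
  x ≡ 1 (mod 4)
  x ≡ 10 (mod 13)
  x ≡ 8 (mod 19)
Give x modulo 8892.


Product of moduli M = 9 · 4 · 13 · 19 = 8892.
Merge one congruence at a time:
  Start: x ≡ 7 (mod 9).
  Combine with x ≡ 1 (mod 4); new modulus lcm = 36.
    Write x = 7 + 9·t and substitute into x ≡ 1 (mod 4): 9·t ≡ 1 − 7 = -6 (mod 4).
    Reduce coefficients mod 4: 1·t ≡ 2 (mod 4).
    So t ≡ 2 (mod 4).
    Then x = 7 + 9·2 = 25, valid modulo lcm(9, 4) = 36: x ≡ 25 (mod 36).
  Combine with x ≡ 10 (mod 13); new modulus lcm = 468.
    Write x = 25 + 36·t and substitute into x ≡ 10 (mod 13): 36·t ≡ 10 − 25 = -15 (mod 13).
    Reduce coefficients mod 13: 10·t ≡ 11 (mod 13).
    The inverse of 10 mod 13 is 4 (since 10·4 = 40 = 3·13 + 1), so t ≡ 4·11 = 44 ≡ 5 (mod 13).
    Then x = 25 + 36·5 = 205, valid modulo lcm(36, 13) = 468: x ≡ 205 (mod 468).
  Combine with x ≡ 8 (mod 19); new modulus lcm = 8892.
    Write x = 205 + 468·t and substitute into x ≡ 8 (mod 19): 468·t ≡ 8 − 205 = -197 (mod 19).
    Reduce coefficients mod 19: 12·t ≡ 12 (mod 19).
    The inverse of 12 mod 19 is 8 (since 12·8 = 96 = 5·19 + 1), so t ≡ 8·12 = 96 ≡ 1 (mod 19).
    Then x = 205 + 468·1 = 673, valid modulo lcm(468, 19) = 8892: x ≡ 673 (mod 8892).
Verify against each original: 673 mod 9 = 7, 673 mod 4 = 1, 673 mod 13 = 10, 673 mod 19 = 8.

x ≡ 673 (mod 8892).


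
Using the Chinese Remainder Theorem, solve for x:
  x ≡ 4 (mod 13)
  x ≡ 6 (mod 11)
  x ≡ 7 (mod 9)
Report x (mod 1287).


Moduli 13, 11, 9 are pairwise coprime; by CRT there is a unique solution modulo M = 13 · 11 · 9 = 1287.
Solve pairwise, accumulating the modulus:
  Start with x ≡ 4 (mod 13).
  Combine with x ≡ 6 (mod 11): since gcd(13, 11) = 1, we get a unique residue mod 143.
    Write x = 4 + 13·t and substitute into x ≡ 6 (mod 11): 13·t ≡ 6 − 4 = 2 (mod 11).
    Reduce coefficients mod 11: 2·t ≡ 2 (mod 11).
    The inverse of 2 mod 11 is 6 (since 2·6 = 12 = 1·11 + 1), so t ≡ 6·2 = 12 ≡ 1 (mod 11).
    Then x = 4 + 13·1 = 17, valid modulo lcm(13, 11) = 143: x ≡ 17 (mod 143).
  Combine with x ≡ 7 (mod 9): since gcd(143, 9) = 1, we get a unique residue mod 1287.
    Write x = 17 + 143·t and substitute into x ≡ 7 (mod 9): 143·t ≡ 7 − 17 = -10 (mod 9).
    Reduce coefficients mod 9: 8·t ≡ 8 (mod 9).
    The inverse of 8 mod 9 is 8 (since 8·8 = 64 = 7·9 + 1), so t ≡ 8·8 = 64 ≡ 1 (mod 9).
    Then x = 17 + 143·1 = 160, valid modulo lcm(143, 9) = 1287: x ≡ 160 (mod 1287).
Verify: 160 mod 13 = 4 ✓, 160 mod 11 = 6 ✓, 160 mod 9 = 7 ✓.

x ≡ 160 (mod 1287).


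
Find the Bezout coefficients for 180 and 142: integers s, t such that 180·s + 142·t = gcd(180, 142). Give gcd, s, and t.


Euclidean algorithm on (180, 142) — divide until remainder is 0:
  180 = 1 · 142 + 38
  142 = 3 · 38 + 28
  38 = 1 · 28 + 10
  28 = 2 · 10 + 8
  10 = 1 · 8 + 2
  8 = 4 · 2 + 0
gcd(180, 142) = 2.
Track Bezout coefficients alongside the remainders: start with r₀ = 180 = a·1 + b·0 (s = 1, t = 0) and r₁ = 142 = a·0 + b·1 (s = 0, t = 1); each new remainder r_{k+1} = r_{k-1} − q_k·r_k inherits s_{k+1} = s_{k-1} − q_k·s_k, t_{k+1} = t_{k-1} − q_k·t_k, so r_k = a·s_k + b·t_k at every step:
  q = 1: r = 38, s = 1 − 1·0 = 1, t = 0 − 1·1 = -1  (check: 180·1 + 142·(-1) = 38)
  q = 3: r = 28, s = 0 − 3·1 = -3, t = 1 − 3·(-1) = 4  (check: 180·(-3) + 142·4 = 28)
  q = 1: r = 10, s = 1 − 1·(-3) = 4, t = -1 − 1·4 = -5  (check: 180·4 + 142·(-5) = 10)
  q = 2: r = 8, s = -3 − 2·4 = -11, t = 4 − 2·(-5) = 14  (check: 180·(-11) + 142·14 = 8)
  q = 1: r = 2, s = 4 − 1·(-11) = 15, t = -5 − 1·14 = -19  (check: 180·15 + 142·(-19) = 2)
The row with r = 2 (the gcd) gives the Bezout coefficients s = 15, t = -19.
Result: 180 · (15) + 142 · (-19) = 2.

gcd(180, 142) = 2; s = 15, t = -19 (check: 180·15 + 142·(-19) = 2).


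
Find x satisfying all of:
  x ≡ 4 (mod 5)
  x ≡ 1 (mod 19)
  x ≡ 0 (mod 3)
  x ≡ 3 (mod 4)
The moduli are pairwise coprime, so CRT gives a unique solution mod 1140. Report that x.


Product of moduli M = 5 · 19 · 3 · 4 = 1140.
Merge one congruence at a time:
  Start: x ≡ 4 (mod 5).
  Combine with x ≡ 1 (mod 19); new modulus lcm = 95.
    Write x = 4 + 5·t and substitute into x ≡ 1 (mod 19): 5·t ≡ 1 − 4 = -3 (mod 19).
    Reduce coefficients mod 19: 5·t ≡ 16 (mod 19).
    The inverse of 5 mod 19 is 4 (since 5·4 = 20 = 1·19 + 1), so t ≡ 4·16 = 64 ≡ 7 (mod 19).
    Then x = 4 + 5·7 = 39, valid modulo lcm(5, 19) = 95: x ≡ 39 (mod 95).
  Combine with x ≡ 0 (mod 3); new modulus lcm = 285.
    Write x = 39 + 95·t and substitute into x ≡ 0 (mod 3): 95·t ≡ 0 − 39 = -39 (mod 3).
    Reduce coefficients mod 3: 2·t ≡ 0 (mod 3).
    The inverse of 2 mod 3 is 2 (since 2·2 = 4 = 1·3 + 1), so t ≡ 2·0 = 0 ≡ 0 (mod 3).
    Then x = 39 + 95·0 = 39, valid modulo lcm(95, 3) = 285: x ≡ 39 (mod 285).
  Combine with x ≡ 3 (mod 4); new modulus lcm = 1140.
    Write x = 39 + 285·t and substitute into x ≡ 3 (mod 4): 285·t ≡ 3 − 39 = -36 (mod 4).
    Reduce coefficients mod 4: 1·t ≡ 0 (mod 4).
    So t ≡ 0 (mod 4).
    Then x = 39 + 285·0 = 39, valid modulo lcm(285, 4) = 1140: x ≡ 39 (mod 1140).
Verify against each original: 39 mod 5 = 4, 39 mod 19 = 1, 39 mod 3 = 0, 39 mod 4 = 3.

x ≡ 39 (mod 1140).


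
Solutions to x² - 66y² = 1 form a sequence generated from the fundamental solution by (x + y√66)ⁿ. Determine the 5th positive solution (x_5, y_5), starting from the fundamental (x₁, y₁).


Step 1: Find the fundamental solution (x₁, y₁) of x² - 66y² = 1.
  Expand √66 as a continued fraction. a₀ = ⌊√66⌋ = 8; iterate m_{k+1} = d_k·a_k − m_k, d_{k+1} = (66 − m_{k+1}²)/d_k, a_{k+1} = ⌊(a₀ + m_{k+1})/d_{k+1}⌋ (starting m₀ = 0, d₀ = 1), with convergents p_k = a_k·p_{k-1} + p_{k-2}, q_k = a_k·q_{k-1} + q_{k-2} (p₋₁ = 1, q₋₁ = 0):
  k = 0: a₀ = 8; p₀/q₀ = 8/1; p₀² − 66·q₀² = 64 − 66 = -2.
  k = 1: m = 8, d = 2, a = ⌊(8 + 8)/2⌋ = 8; p/q = (8·8 + 1)/(8·1 + 0) = 65/8; p² − 66·q² = 4225 − 4224 = 1.
  The first convergent with p² − 66·q² = 1 gives the fundamental solution (x₁, y₁) = (65, 8).
Step 2: Apply the recurrence (x_{n+1}, y_{n+1}) = (x₁x_n + 66y₁y_n, x₁y_n + y₁x_n) repeatedly.
  From (x_1, y_1) = (65, 8): x_2 = 65·65 + 66·8·8 = 8449; y_2 = 65·8 + 8·65 = 1040.
  From (x_2, y_2) = (8449, 1040): x_3 = 65·8449 + 66·8·1040 = 1098305; y_3 = 65·1040 + 8·8449 = 135192.
  From (x_3, y_3) = (1098305, 135192): x_4 = 65·1098305 + 66·8·135192 = 142771201; y_4 = 65·135192 + 8·1098305 = 17573920.
  From (x_4, y_4) = (142771201, 17573920): x_5 = 65·142771201 + 66·8·17573920 = 18559157825; y_5 = 65·17573920 + 8·142771201 = 2284474408.
Step 3: Verify x_5² - 66·y_5² = 344442339173258730625 - 344442339173258730624 = 1 (should be 1). ✓

(x_1, y_1) = (65, 8); (x_5, y_5) = (18559157825, 2284474408).


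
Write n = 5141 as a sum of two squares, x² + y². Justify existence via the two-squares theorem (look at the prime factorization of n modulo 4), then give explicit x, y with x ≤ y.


Step 1: Factor n = 5141 = 53 · 97.
Step 2: Check the mod-4 condition on each prime factor: 53 ≡ 1 (mod 4), exponent 1; 97 ≡ 1 (mod 4), exponent 1.
All primes ≡ 3 (mod 4) appear to even exponent (or don't appear), so by the two-squares theorem n IS expressible as a sum of two squares.
Step 3: Build a representation. Here n = 53 · 97 is a product of primes ≡ 1 (mod 4). Each prime p ≡ 1 (mod 4) is itself a sum of two squares; find a² by testing p − a² for a perfect square:
  53: 53 − 1² = 52, 53 − 2² = 49 = 7² ⇒ 53 = 2² + 7².
  97: 97 − 1² = 96, 97 − 2² = 93, 97 − 3² = 88, 97 − 4² = 81 = 9² ⇒ 97 = 4² + 9².
  Combine using the Brahmagupta–Fibonacci identity (a² + b²)(c² + d²) = (ac − bd)² + (ad + bc)² = (ac + bd)² + (ad − bc)²:
  53 · 97 = 5141: from (2² + 7²)(4² + 9²), take (2·4 − 7·9, 2·9 + 7·4) = (8 − 63, 18 + 28) = (-55, 46); dropping signs (only squares matter) gives (55, 46); check 55² + 46² = 3025 + 2116 = 5141 ✓.
Step 4: Order so x ≤ y and verify: 46² + 55² = 2116 + 3025 = 5141 = n. ✓

n = 5141 = 46² + 55² (one valid representation with x ≤ y).


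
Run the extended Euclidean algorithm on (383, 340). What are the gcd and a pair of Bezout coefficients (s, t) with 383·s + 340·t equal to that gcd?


Euclidean algorithm on (383, 340) — divide until remainder is 0:
  383 = 1 · 340 + 43
  340 = 7 · 43 + 39
  43 = 1 · 39 + 4
  39 = 9 · 4 + 3
  4 = 1 · 3 + 1
  3 = 3 · 1 + 0
gcd(383, 340) = 1.
Track Bezout coefficients alongside the remainders: start with r₀ = 383 = a·1 + b·0 (s = 1, t = 0) and r₁ = 340 = a·0 + b·1 (s = 0, t = 1); each new remainder r_{k+1} = r_{k-1} − q_k·r_k inherits s_{k+1} = s_{k-1} − q_k·s_k, t_{k+1} = t_{k-1} − q_k·t_k, so r_k = a·s_k + b·t_k at every step:
  q = 1: r = 43, s = 1 − 1·0 = 1, t = 0 − 1·1 = -1  (check: 383·1 + 340·(-1) = 43)
  q = 7: r = 39, s = 0 − 7·1 = -7, t = 1 − 7·(-1) = 8  (check: 383·(-7) + 340·8 = 39)
  q = 1: r = 4, s = 1 − 1·(-7) = 8, t = -1 − 1·8 = -9  (check: 383·8 + 340·(-9) = 4)
  q = 9: r = 3, s = -7 − 9·8 = -79, t = 8 − 9·(-9) = 89  (check: 383·(-79) + 340·89 = 3)
  q = 1: r = 1, s = 8 − 1·(-79) = 87, t = -9 − 1·89 = -98  (check: 383·87 + 340·(-98) = 1)
The row with r = 1 (the gcd) gives the Bezout coefficients s = 87, t = -98.
Result: 383 · (87) + 340 · (-98) = 1.

gcd(383, 340) = 1; s = 87, t = -98 (check: 383·87 + 340·(-98) = 1).


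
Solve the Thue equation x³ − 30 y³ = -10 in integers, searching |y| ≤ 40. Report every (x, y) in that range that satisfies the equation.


The equation is x³ - 30y³ = -10. For fixed y, x³ = 30·y³ − 10, so a solution requires the RHS to be a perfect cube.
Strategy: iterate y from -40 to 40, compute RHS = 30·y³ − 10, and check whether it is a (positive or negative) perfect cube.
Check small values of y:
  y = 0: RHS = -10 is not a perfect cube.
  y = 1: RHS = 20 is not a perfect cube.
  y = -1: RHS = -40 is not a perfect cube.
  y = 2: RHS = 230 is not a perfect cube.
  y = -2: RHS = -250 is not a perfect cube.
  y = 3: RHS = 800 is not a perfect cube.
  y = -3: RHS = -820 is not a perfect cube.
Continuing the search up to |y| = 40 finds no solutions either.
No (x, y) in the scanned range satisfies the equation.

No integer solutions with |y| ≤ 40.


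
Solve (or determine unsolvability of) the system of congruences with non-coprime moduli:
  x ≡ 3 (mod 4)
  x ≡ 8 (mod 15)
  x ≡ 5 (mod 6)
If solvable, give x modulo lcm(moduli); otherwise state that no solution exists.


Moduli 4, 15, 6 are not pairwise coprime, so CRT works modulo lcm(m_i) when all pairwise compatibility conditions hold.
Pairwise compatibility: gcd(m_i, m_j) must divide a_i - a_j for every pair.
Merge one congruence at a time:
  Start: x ≡ 3 (mod 4).
  Combine with x ≡ 8 (mod 15): gcd(4, 15) = 1; 8 - 3 = 5, which IS divisible by 1, so compatible.
    Write x = 3 + 4·t and substitute into x ≡ 8 (mod 15): 4·t ≡ 8 − 3 = 5 (mod 15).
    The inverse of 4 mod 15 is 4 (since 4·4 = 16 = 1·15 + 1), so t ≡ 4·5 = 20 ≡ 5 (mod 15).
    Then x = 3 + 4·5 = 23, valid modulo lcm(4, 15) = 60: x ≡ 23 (mod 60).
  Combine with x ≡ 5 (mod 6): gcd(60, 6) = 6; 5 - 23 = -18, which IS divisible by 6, so compatible.
    Write x = 23 + 60·t and substitute into x ≡ 5 (mod 6): 60·t ≡ 5 − 23 = -18 (mod 6).
    Divide the congruence (and modulus) by g = 6: 10·t ≡ -3 (mod 1).
    Modulo 1 every t works; take t = 0.
    Then x = 23 + 60·0 = 23, valid modulo lcm(60, 6) = 60: x ≡ 23 (mod 60).
Verify: 23 mod 4 = 3, 23 mod 15 = 8, 23 mod 6 = 5.

x ≡ 23 (mod 60).


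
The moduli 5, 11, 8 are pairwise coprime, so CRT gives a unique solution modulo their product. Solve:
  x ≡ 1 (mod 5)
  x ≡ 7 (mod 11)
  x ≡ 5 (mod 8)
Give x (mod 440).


Moduli 5, 11, 8 are pairwise coprime; by CRT there is a unique solution modulo M = 5 · 11 · 8 = 440.
Solve pairwise, accumulating the modulus:
  Start with x ≡ 1 (mod 5).
  Combine with x ≡ 7 (mod 11): since gcd(5, 11) = 1, we get a unique residue mod 55.
    Write x = 1 + 5·t and substitute into x ≡ 7 (mod 11): 5·t ≡ 7 − 1 = 6 (mod 11).
    The inverse of 5 mod 11 is 9 (since 5·9 = 45 = 4·11 + 1), so t ≡ 9·6 = 54 ≡ 10 (mod 11).
    Then x = 1 + 5·10 = 51, valid modulo lcm(5, 11) = 55: x ≡ 51 (mod 55).
  Combine with x ≡ 5 (mod 8): since gcd(55, 8) = 1, we get a unique residue mod 440.
    Write x = 51 + 55·t and substitute into x ≡ 5 (mod 8): 55·t ≡ 5 − 51 = -46 (mod 8).
    Reduce coefficients mod 8: 7·t ≡ 2 (mod 8).
    The inverse of 7 mod 8 is 7 (since 7·7 = 49 = 6·8 + 1), so t ≡ 7·2 = 14 ≡ 6 (mod 8).
    Then x = 51 + 55·6 = 381, valid modulo lcm(55, 8) = 440: x ≡ 381 (mod 440).
Verify: 381 mod 5 = 1 ✓, 381 mod 11 = 7 ✓, 381 mod 8 = 5 ✓.

x ≡ 381 (mod 440).


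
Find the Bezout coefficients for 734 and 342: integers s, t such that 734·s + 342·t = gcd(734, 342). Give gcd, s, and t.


Euclidean algorithm on (734, 342) — divide until remainder is 0:
  734 = 2 · 342 + 50
  342 = 6 · 50 + 42
  50 = 1 · 42 + 8
  42 = 5 · 8 + 2
  8 = 4 · 2 + 0
gcd(734, 342) = 2.
Track Bezout coefficients alongside the remainders: start with r₀ = 734 = a·1 + b·0 (s = 1, t = 0) and r₁ = 342 = a·0 + b·1 (s = 0, t = 1); each new remainder r_{k+1} = r_{k-1} − q_k·r_k inherits s_{k+1} = s_{k-1} − q_k·s_k, t_{k+1} = t_{k-1} − q_k·t_k, so r_k = a·s_k + b·t_k at every step:
  q = 2: r = 50, s = 1 − 2·0 = 1, t = 0 − 2·1 = -2  (check: 734·1 + 342·(-2) = 50)
  q = 6: r = 42, s = 0 − 6·1 = -6, t = 1 − 6·(-2) = 13  (check: 734·(-6) + 342·13 = 42)
  q = 1: r = 8, s = 1 − 1·(-6) = 7, t = -2 − 1·13 = -15  (check: 734·7 + 342·(-15) = 8)
  q = 5: r = 2, s = -6 − 5·7 = -41, t = 13 − 5·(-15) = 88  (check: 734·(-41) + 342·88 = 2)
The row with r = 2 (the gcd) gives the Bezout coefficients s = -41, t = 88.
Result: 734 · (-41) + 342 · (88) = 2.

gcd(734, 342) = 2; s = -41, t = 88 (check: 734·(-41) + 342·88 = 2).


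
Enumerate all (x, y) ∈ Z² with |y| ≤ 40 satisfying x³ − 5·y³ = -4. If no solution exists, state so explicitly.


The equation is x³ - 5y³ = -4. For fixed y, x³ = 5·y³ − 4, so a solution requires the RHS to be a perfect cube.
Strategy: iterate y from -40 to 40, compute RHS = 5·y³ − 4, and check whether it is a (positive or negative) perfect cube.
Check small values of y:
  y = 0: RHS = -4 is not a perfect cube.
  y = 1: RHS = 1 = (1)³ ⇒ x = 1 works.
  y = -1: RHS = -9 is not a perfect cube.
  y = 2: RHS = 36 is not a perfect cube.
  y = -2: RHS = -44 is not a perfect cube.
  y = 3: RHS = 131 is not a perfect cube.
  y = -3: RHS = -139 is not a perfect cube.
Continuing the search up to |y| = 40 finds no further solutions beyond those listed.
Collected solutions: (1, 1).

Solutions (with |y| ≤ 40): (1, 1).


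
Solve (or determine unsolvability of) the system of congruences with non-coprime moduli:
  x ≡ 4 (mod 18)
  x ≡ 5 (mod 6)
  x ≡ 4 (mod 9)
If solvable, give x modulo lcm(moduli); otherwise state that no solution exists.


Moduli 18, 6, 9 are not pairwise coprime, so CRT works modulo lcm(m_i) when all pairwise compatibility conditions hold.
Pairwise compatibility: gcd(m_i, m_j) must divide a_i - a_j for every pair.
Merge one congruence at a time:
  Start: x ≡ 4 (mod 18).
  Combine with x ≡ 5 (mod 6): gcd(18, 6) = 6, and 5 - 4 = 1 is NOT divisible by 6.
    ⇒ system is inconsistent (no integer solution).

No solution (the system is inconsistent).


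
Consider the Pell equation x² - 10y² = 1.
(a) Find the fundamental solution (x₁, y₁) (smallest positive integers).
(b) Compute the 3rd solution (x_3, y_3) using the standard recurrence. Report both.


Step 1: Find the fundamental solution (x₁, y₁) of x² - 10y² = 1.
  Expand √10 as a continued fraction. a₀ = ⌊√10⌋ = 3; iterate m_{k+1} = d_k·a_k − m_k, d_{k+1} = (10 − m_{k+1}²)/d_k, a_{k+1} = ⌊(a₀ + m_{k+1})/d_{k+1}⌋ (starting m₀ = 0, d₀ = 1), with convergents p_k = a_k·p_{k-1} + p_{k-2}, q_k = a_k·q_{k-1} + q_{k-2} (p₋₁ = 1, q₋₁ = 0):
  k = 0: a₀ = 3; p₀/q₀ = 3/1; p₀² − 10·q₀² = 9 − 10 = -1.
  k = 1: m = 3, d = 1, a = ⌊(3 + 3)/1⌋ = 6; p/q = (6·3 + 1)/(6·1 + 0) = 19/6; p² − 10·q² = 361 − 360 = 1.
  The first convergent with p² − 10·q² = 1 gives the fundamental solution (x₁, y₁) = (19, 6).
Step 2: Apply the recurrence (x_{n+1}, y_{n+1}) = (x₁x_n + 10y₁y_n, x₁y_n + y₁x_n) repeatedly.
  From (x_1, y_1) = (19, 6): x_2 = 19·19 + 10·6·6 = 721; y_2 = 19·6 + 6·19 = 228.
  From (x_2, y_2) = (721, 228): x_3 = 19·721 + 10·6·228 = 27379; y_3 = 19·228 + 6·721 = 8658.
Step 3: Verify x_3² - 10·y_3² = 749609641 - 749609640 = 1 (should be 1). ✓

(x_1, y_1) = (19, 6); (x_3, y_3) = (27379, 8658).


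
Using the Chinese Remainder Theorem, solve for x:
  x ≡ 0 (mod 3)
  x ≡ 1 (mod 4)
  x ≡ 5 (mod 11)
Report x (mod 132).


Moduli 3, 4, 11 are pairwise coprime; by CRT there is a unique solution modulo M = 3 · 4 · 11 = 132.
Solve pairwise, accumulating the modulus:
  Start with x ≡ 0 (mod 3).
  Combine with x ≡ 1 (mod 4): since gcd(3, 4) = 1, we get a unique residue mod 12.
    Write x = 0 + 3·t and substitute into x ≡ 1 (mod 4): 3·t ≡ 1 − 0 = 1 (mod 4).
    The inverse of 3 mod 4 is 3 (since 3·3 = 9 = 2·4 + 1), so t ≡ 3·1 = 3 ≡ 3 (mod 4).
    Then x = 0 + 3·3 = 9, valid modulo lcm(3, 4) = 12: x ≡ 9 (mod 12).
  Combine with x ≡ 5 (mod 11): since gcd(12, 11) = 1, we get a unique residue mod 132.
    Write x = 9 + 12·t and substitute into x ≡ 5 (mod 11): 12·t ≡ 5 − 9 = -4 (mod 11).
    Reduce coefficients mod 11: 1·t ≡ 7 (mod 11).
    So t ≡ 7 (mod 11).
    Then x = 9 + 12·7 = 93, valid modulo lcm(12, 11) = 132: x ≡ 93 (mod 132).
Verify: 93 mod 3 = 0 ✓, 93 mod 4 = 1 ✓, 93 mod 11 = 5 ✓.

x ≡ 93 (mod 132).


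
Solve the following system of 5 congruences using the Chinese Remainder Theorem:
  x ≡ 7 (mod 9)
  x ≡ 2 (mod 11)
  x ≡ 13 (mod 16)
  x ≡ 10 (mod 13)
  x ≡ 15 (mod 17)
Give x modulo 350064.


Product of moduli M = 9 · 11 · 16 · 13 · 17 = 350064.
Merge one congruence at a time:
  Start: x ≡ 7 (mod 9).
  Combine with x ≡ 2 (mod 11); new modulus lcm = 99.
    Write x = 7 + 9·t and substitute into x ≡ 2 (mod 11): 9·t ≡ 2 − 7 = -5 (mod 11).
    Reduce coefficients mod 11: 9·t ≡ 6 (mod 11).
    The inverse of 9 mod 11 is 5 (since 9·5 = 45 = 4·11 + 1), so t ≡ 5·6 = 30 ≡ 8 (mod 11).
    Then x = 7 + 9·8 = 79, valid modulo lcm(9, 11) = 99: x ≡ 79 (mod 99).
  Combine with x ≡ 13 (mod 16); new modulus lcm = 1584.
    Write x = 79 + 99·t and substitute into x ≡ 13 (mod 16): 99·t ≡ 13 − 79 = -66 (mod 16).
    Reduce coefficients mod 16: 3·t ≡ 14 (mod 16).
    The inverse of 3 mod 16 is 11 (since 3·11 = 33 = 2·16 + 1), so t ≡ 11·14 = 154 ≡ 10 (mod 16).
    Then x = 79 + 99·10 = 1069, valid modulo lcm(99, 16) = 1584: x ≡ 1069 (mod 1584).
  Combine with x ≡ 10 (mod 13); new modulus lcm = 20592.
    Write x = 1069 + 1584·t and substitute into x ≡ 10 (mod 13): 1584·t ≡ 10 − 1069 = -1059 (mod 13).
    Reduce coefficients mod 13: 11·t ≡ 7 (mod 13).
    The inverse of 11 mod 13 is 6 (since 11·6 = 66 = 5·13 + 1), so t ≡ 6·7 = 42 ≡ 3 (mod 13).
    Then x = 1069 + 1584·3 = 5821, valid modulo lcm(1584, 13) = 20592: x ≡ 5821 (mod 20592).
  Combine with x ≡ 15 (mod 17); new modulus lcm = 350064.
    Write x = 5821 + 20592·t and substitute into x ≡ 15 (mod 17): 20592·t ≡ 15 − 5821 = -5806 (mod 17).
    Reduce coefficients mod 17: 5·t ≡ 8 (mod 17).
    The inverse of 5 mod 17 is 7 (since 5·7 = 35 = 2·17 + 1), so t ≡ 7·8 = 56 ≡ 5 (mod 17).
    Then x = 5821 + 20592·5 = 108781, valid modulo lcm(20592, 17) = 350064: x ≡ 108781 (mod 350064).
Verify against each original: 108781 mod 9 = 7, 108781 mod 11 = 2, 108781 mod 16 = 13, 108781 mod 13 = 10, 108781 mod 17 = 15.

x ≡ 108781 (mod 350064).


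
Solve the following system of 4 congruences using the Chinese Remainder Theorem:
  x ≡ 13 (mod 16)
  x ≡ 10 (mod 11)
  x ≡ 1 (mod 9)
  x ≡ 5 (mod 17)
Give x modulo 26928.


Product of moduli M = 16 · 11 · 9 · 17 = 26928.
Merge one congruence at a time:
  Start: x ≡ 13 (mod 16).
  Combine with x ≡ 10 (mod 11); new modulus lcm = 176.
    Write x = 13 + 16·t and substitute into x ≡ 10 (mod 11): 16·t ≡ 10 − 13 = -3 (mod 11).
    Reduce coefficients mod 11: 5·t ≡ 8 (mod 11).
    The inverse of 5 mod 11 is 9 (since 5·9 = 45 = 4·11 + 1), so t ≡ 9·8 = 72 ≡ 6 (mod 11).
    Then x = 13 + 16·6 = 109, valid modulo lcm(16, 11) = 176: x ≡ 109 (mod 176).
  Combine with x ≡ 1 (mod 9); new modulus lcm = 1584.
    Write x = 109 + 176·t and substitute into x ≡ 1 (mod 9): 176·t ≡ 1 − 109 = -108 (mod 9).
    Reduce coefficients mod 9: 5·t ≡ 0 (mod 9).
    The inverse of 5 mod 9 is 2 (since 5·2 = 10 = 1·9 + 1), so t ≡ 2·0 = 0 ≡ 0 (mod 9).
    Then x = 109 + 176·0 = 109, valid modulo lcm(176, 9) = 1584: x ≡ 109 (mod 1584).
  Combine with x ≡ 5 (mod 17); new modulus lcm = 26928.
    Write x = 109 + 1584·t and substitute into x ≡ 5 (mod 17): 1584·t ≡ 5 − 109 = -104 (mod 17).
    Reduce coefficients mod 17: 3·t ≡ 15 (mod 17).
    The inverse of 3 mod 17 is 6 (since 3·6 = 18 = 1·17 + 1), so t ≡ 6·15 = 90 ≡ 5 (mod 17).
    Then x = 109 + 1584·5 = 8029, valid modulo lcm(1584, 17) = 26928: x ≡ 8029 (mod 26928).
Verify against each original: 8029 mod 16 = 13, 8029 mod 11 = 10, 8029 mod 9 = 1, 8029 mod 17 = 5.

x ≡ 8029 (mod 26928).


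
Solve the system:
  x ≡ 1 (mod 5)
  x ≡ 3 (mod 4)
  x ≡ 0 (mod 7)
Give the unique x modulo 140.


Moduli 5, 4, 7 are pairwise coprime; by CRT there is a unique solution modulo M = 5 · 4 · 7 = 140.
Solve pairwise, accumulating the modulus:
  Start with x ≡ 1 (mod 5).
  Combine with x ≡ 3 (mod 4): since gcd(5, 4) = 1, we get a unique residue mod 20.
    Write x = 1 + 5·t and substitute into x ≡ 3 (mod 4): 5·t ≡ 3 − 1 = 2 (mod 4).
    Reduce coefficients mod 4: 1·t ≡ 2 (mod 4).
    So t ≡ 2 (mod 4).
    Then x = 1 + 5·2 = 11, valid modulo lcm(5, 4) = 20: x ≡ 11 (mod 20).
  Combine with x ≡ 0 (mod 7): since gcd(20, 7) = 1, we get a unique residue mod 140.
    Write x = 11 + 20·t and substitute into x ≡ 0 (mod 7): 20·t ≡ 0 − 11 = -11 (mod 7).
    Reduce coefficients mod 7: 6·t ≡ 3 (mod 7).
    The inverse of 6 mod 7 is 6 (since 6·6 = 36 = 5·7 + 1), so t ≡ 6·3 = 18 ≡ 4 (mod 7).
    Then x = 11 + 20·4 = 91, valid modulo lcm(20, 7) = 140: x ≡ 91 (mod 140).
Verify: 91 mod 5 = 1 ✓, 91 mod 4 = 3 ✓, 91 mod 7 = 0 ✓.

x ≡ 91 (mod 140).


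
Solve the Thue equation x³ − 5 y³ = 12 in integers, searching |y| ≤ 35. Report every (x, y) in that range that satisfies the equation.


The equation is x³ - 5y³ = 12. For fixed y, x³ = 5·y³ + 12, so a solution requires the RHS to be a perfect cube.
Strategy: iterate y from -35 to 35, compute RHS = 5·y³ + 12, and check whether it is a (positive or negative) perfect cube.
Check small values of y:
  y = 0: RHS = 12 is not a perfect cube.
  y = 1: RHS = 17 is not a perfect cube.
  y = -1: RHS = 7 is not a perfect cube.
  y = 2: RHS = 52 is not a perfect cube.
  y = -2: RHS = -28 is not a perfect cube.
  y = 3: RHS = 147 is not a perfect cube.
  y = -3: RHS = -123 is not a perfect cube.
Continuing the search up to |y| = 35 finds no solutions either.
No (x, y) in the scanned range satisfies the equation.

No integer solutions with |y| ≤ 35.


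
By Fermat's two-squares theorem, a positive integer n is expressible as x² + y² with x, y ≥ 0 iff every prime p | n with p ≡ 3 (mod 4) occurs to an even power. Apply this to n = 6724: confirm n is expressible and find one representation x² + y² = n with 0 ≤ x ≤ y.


Step 1: Factor n = 6724 = 2^2 · 41^2.
Step 2: Check the mod-4 condition on each prime factor: 2 = 2 (special); 41 ≡ 1 (mod 4), exponent 2.
All primes ≡ 3 (mod 4) appear to even exponent (or don't appear), so by the two-squares theorem n IS expressible as a sum of two squares.
Step 3: Build a representation. Group n = k² · m with k = 2 and m = 41 · 41 = 1681 (a product of primes ≡ 1 (mod 4)); a representation of m scales to one of n via (k·x)² + (k·y)² = k²(x² + y²). Each prime p ≡ 1 (mod 4) is itself a sum of two squares; find a² by testing p − a² for a perfect square:
  41: 41 − 1² = 40, 41 − 2² = 37, 41 − 3² = 32, 41 − 4² = 25 = 5² ⇒ 41 = 4² + 5².
  Combine using the Brahmagupta–Fibonacci identity (a² + b²)(c² + d²) = (ac − bd)² + (ad + bc)² = (ac + bd)² + (ad − bc)²:
  41 · 41 = 1681: from (4² + 5²)(4² + 5²), take (4·4 − 5·5, 4·5 + 5·4) = (16 − 25, 20 + 20) = (-9, 40); dropping signs (only squares matter) gives (9, 40); check 9² + 40² = 81 + 1600 = 1681 ✓.
  Scale by k = 2: (2·9, 2·40) = (18, 80).
Step 4: Order so x ≤ y and verify: 18² + 80² = 324 + 6400 = 6724 = n. ✓

n = 6724 = 18² + 80² (one valid representation with x ≤ y).


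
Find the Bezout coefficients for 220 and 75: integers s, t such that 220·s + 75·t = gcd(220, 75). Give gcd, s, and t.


Euclidean algorithm on (220, 75) — divide until remainder is 0:
  220 = 2 · 75 + 70
  75 = 1 · 70 + 5
  70 = 14 · 5 + 0
gcd(220, 75) = 5.
Track Bezout coefficients alongside the remainders: start with r₀ = 220 = a·1 + b·0 (s = 1, t = 0) and r₁ = 75 = a·0 + b·1 (s = 0, t = 1); each new remainder r_{k+1} = r_{k-1} − q_k·r_k inherits s_{k+1} = s_{k-1} − q_k·s_k, t_{k+1} = t_{k-1} − q_k·t_k, so r_k = a·s_k + b·t_k at every step:
  q = 2: r = 70, s = 1 − 2·0 = 1, t = 0 − 2·1 = -2  (check: 220·1 + 75·(-2) = 70)
  q = 1: r = 5, s = 0 − 1·1 = -1, t = 1 − 1·(-2) = 3  (check: 220·(-1) + 75·3 = 5)
The row with r = 5 (the gcd) gives the Bezout coefficients s = -1, t = 3.
Result: 220 · (-1) + 75 · (3) = 5.

gcd(220, 75) = 5; s = -1, t = 3 (check: 220·(-1) + 75·3 = 5).


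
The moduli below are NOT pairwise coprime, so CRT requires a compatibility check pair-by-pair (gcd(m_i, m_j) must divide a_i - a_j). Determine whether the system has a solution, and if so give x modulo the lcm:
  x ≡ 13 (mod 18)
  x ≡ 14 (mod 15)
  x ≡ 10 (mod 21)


Moduli 18, 15, 21 are not pairwise coprime, so CRT works modulo lcm(m_i) when all pairwise compatibility conditions hold.
Pairwise compatibility: gcd(m_i, m_j) must divide a_i - a_j for every pair.
Merge one congruence at a time:
  Start: x ≡ 13 (mod 18).
  Combine with x ≡ 14 (mod 15): gcd(18, 15) = 3, and 14 - 13 = 1 is NOT divisible by 3.
    ⇒ system is inconsistent (no integer solution).

No solution (the system is inconsistent).


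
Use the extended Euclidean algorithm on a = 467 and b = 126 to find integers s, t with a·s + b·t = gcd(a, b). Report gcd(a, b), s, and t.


Euclidean algorithm on (467, 126) — divide until remainder is 0:
  467 = 3 · 126 + 89
  126 = 1 · 89 + 37
  89 = 2 · 37 + 15
  37 = 2 · 15 + 7
  15 = 2 · 7 + 1
  7 = 7 · 1 + 0
gcd(467, 126) = 1.
Track Bezout coefficients alongside the remainders: start with r₀ = 467 = a·1 + b·0 (s = 1, t = 0) and r₁ = 126 = a·0 + b·1 (s = 0, t = 1); each new remainder r_{k+1} = r_{k-1} − q_k·r_k inherits s_{k+1} = s_{k-1} − q_k·s_k, t_{k+1} = t_{k-1} − q_k·t_k, so r_k = a·s_k + b·t_k at every step:
  q = 3: r = 89, s = 1 − 3·0 = 1, t = 0 − 3·1 = -3  (check: 467·1 + 126·(-3) = 89)
  q = 1: r = 37, s = 0 − 1·1 = -1, t = 1 − 1·(-3) = 4  (check: 467·(-1) + 126·4 = 37)
  q = 2: r = 15, s = 1 − 2·(-1) = 3, t = -3 − 2·4 = -11  (check: 467·3 + 126·(-11) = 15)
  q = 2: r = 7, s = -1 − 2·3 = -7, t = 4 − 2·(-11) = 26  (check: 467·(-7) + 126·26 = 7)
  q = 2: r = 1, s = 3 − 2·(-7) = 17, t = -11 − 2·26 = -63  (check: 467·17 + 126·(-63) = 1)
The row with r = 1 (the gcd) gives the Bezout coefficients s = 17, t = -63.
Result: 467 · (17) + 126 · (-63) = 1.

gcd(467, 126) = 1; s = 17, t = -63 (check: 467·17 + 126·(-63) = 1).


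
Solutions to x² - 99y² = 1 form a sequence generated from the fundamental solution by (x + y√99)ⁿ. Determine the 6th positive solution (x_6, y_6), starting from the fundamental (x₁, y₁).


Step 1: Find the fundamental solution (x₁, y₁) of x² - 99y² = 1.
  Expand √99 as a continued fraction. a₀ = ⌊√99⌋ = 9; iterate m_{k+1} = d_k·a_k − m_k, d_{k+1} = (99 − m_{k+1}²)/d_k, a_{k+1} = ⌊(a₀ + m_{k+1})/d_{k+1}⌋ (starting m₀ = 0, d₀ = 1), with convergents p_k = a_k·p_{k-1} + p_{k-2}, q_k = a_k·q_{k-1} + q_{k-2} (p₋₁ = 1, q₋₁ = 0):
  k = 0: a₀ = 9; p₀/q₀ = 9/1; p₀² − 99·q₀² = 81 − 99 = -18.
  k = 1: m = 9, d = 18, a = ⌊(9 + 9)/18⌋ = 1; p/q = (1·9 + 1)/(1·1 + 0) = 10/1; p² − 99·q² = 100 − 99 = 1.
  The first convergent with p² − 99·q² = 1 gives the fundamental solution (x₁, y₁) = (10, 1).
Step 2: Apply the recurrence (x_{n+1}, y_{n+1}) = (x₁x_n + 99y₁y_n, x₁y_n + y₁x_n) repeatedly.
  From (x_1, y_1) = (10, 1): x_2 = 10·10 + 99·1·1 = 199; y_2 = 10·1 + 1·10 = 20.
  From (x_2, y_2) = (199, 20): x_3 = 10·199 + 99·1·20 = 3970; y_3 = 10·20 + 1·199 = 399.
  From (x_3, y_3) = (3970, 399): x_4 = 10·3970 + 99·1·399 = 79201; y_4 = 10·399 + 1·3970 = 7960.
  From (x_4, y_4) = (79201, 7960): x_5 = 10·79201 + 99·1·7960 = 1580050; y_5 = 10·7960 + 1·79201 = 158801.
  From (x_5, y_5) = (1580050, 158801): x_6 = 10·1580050 + 99·1·158801 = 31521799; y_6 = 10·158801 + 1·1580050 = 3168060.
Step 3: Verify x_6² - 99·y_6² = 993623812196401 - 993623812196400 = 1 (should be 1). ✓

(x_1, y_1) = (10, 1); (x_6, y_6) = (31521799, 3168060).


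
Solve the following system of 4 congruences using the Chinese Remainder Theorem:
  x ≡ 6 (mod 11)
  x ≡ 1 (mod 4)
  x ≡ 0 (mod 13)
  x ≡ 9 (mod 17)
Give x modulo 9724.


Product of moduli M = 11 · 4 · 13 · 17 = 9724.
Merge one congruence at a time:
  Start: x ≡ 6 (mod 11).
  Combine with x ≡ 1 (mod 4); new modulus lcm = 44.
    Write x = 6 + 11·t and substitute into x ≡ 1 (mod 4): 11·t ≡ 1 − 6 = -5 (mod 4).
    Reduce coefficients mod 4: 3·t ≡ 3 (mod 4).
    The inverse of 3 mod 4 is 3 (since 3·3 = 9 = 2·4 + 1), so t ≡ 3·3 = 9 ≡ 1 (mod 4).
    Then x = 6 + 11·1 = 17, valid modulo lcm(11, 4) = 44: x ≡ 17 (mod 44).
  Combine with x ≡ 0 (mod 13); new modulus lcm = 572.
    Write x = 17 + 44·t and substitute into x ≡ 0 (mod 13): 44·t ≡ 0 − 17 = -17 (mod 13).
    Reduce coefficients mod 13: 5·t ≡ 9 (mod 13).
    The inverse of 5 mod 13 is 8 (since 5·8 = 40 = 3·13 + 1), so t ≡ 8·9 = 72 ≡ 7 (mod 13).
    Then x = 17 + 44·7 = 325, valid modulo lcm(44, 13) = 572: x ≡ 325 (mod 572).
  Combine with x ≡ 9 (mod 17); new modulus lcm = 9724.
    Write x = 325 + 572·t and substitute into x ≡ 9 (mod 17): 572·t ≡ 9 − 325 = -316 (mod 17).
    Reduce coefficients mod 17: 11·t ≡ 7 (mod 17).
    The inverse of 11 mod 17 is 14 (since 11·14 = 154 = 9·17 + 1), so t ≡ 14·7 = 98 ≡ 13 (mod 17).
    Then x = 325 + 572·13 = 7761, valid modulo lcm(572, 17) = 9724: x ≡ 7761 (mod 9724).
Verify against each original: 7761 mod 11 = 6, 7761 mod 4 = 1, 7761 mod 13 = 0, 7761 mod 17 = 9.

x ≡ 7761 (mod 9724).


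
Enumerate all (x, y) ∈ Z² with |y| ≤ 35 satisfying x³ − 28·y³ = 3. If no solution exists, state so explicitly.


The equation is x³ - 28y³ = 3. For fixed y, x³ = 28·y³ + 3, so a solution requires the RHS to be a perfect cube.
Strategy: iterate y from -35 to 35, compute RHS = 28·y³ + 3, and check whether it is a (positive or negative) perfect cube.
Check small values of y:
  y = 0: RHS = 3 is not a perfect cube.
  y = 1: RHS = 31 is not a perfect cube.
  y = -1: RHS = -25 is not a perfect cube.
  y = 2: RHS = 227 is not a perfect cube.
  y = -2: RHS = -221 is not a perfect cube.
  y = 3: RHS = 759 is not a perfect cube.
  y = -3: RHS = -753 is not a perfect cube.
Continuing the search up to |y| = 35 finds no solutions either.
No (x, y) in the scanned range satisfies the equation.

No integer solutions with |y| ≤ 35.


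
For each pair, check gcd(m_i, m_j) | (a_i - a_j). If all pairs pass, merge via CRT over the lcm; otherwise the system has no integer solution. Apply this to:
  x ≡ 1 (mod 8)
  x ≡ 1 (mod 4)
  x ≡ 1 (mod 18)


Moduli 8, 4, 18 are not pairwise coprime, so CRT works modulo lcm(m_i) when all pairwise compatibility conditions hold.
Pairwise compatibility: gcd(m_i, m_j) must divide a_i - a_j for every pair.
Merge one congruence at a time:
  Start: x ≡ 1 (mod 8).
  Combine with x ≡ 1 (mod 4): gcd(8, 4) = 4; 1 - 1 = 0, which IS divisible by 4, so compatible.
    Write x = 1 + 8·t and substitute into x ≡ 1 (mod 4): 8·t ≡ 1 − 1 = 0 (mod 4).
    Divide the congruence (and modulus) by g = 4: 2·t ≡ 0 (mod 1).
    Modulo 1 every t works; take t = 0.
    Then x = 1 + 8·0 = 1, valid modulo lcm(8, 4) = 8: x ≡ 1 (mod 8).
  Combine with x ≡ 1 (mod 18): gcd(8, 18) = 2; 1 - 1 = 0, which IS divisible by 2, so compatible.
    Write x = 1 + 8·t and substitute into x ≡ 1 (mod 18): 8·t ≡ 1 − 1 = 0 (mod 18).
    Divide the congruence (and modulus) by g = 2: 4·t ≡ 0 (mod 9).
    The inverse of 4 mod 9 is 7 (since 4·7 = 28 = 3·9 + 1), so t ≡ 7·0 = 0 ≡ 0 (mod 9).
    Then x = 1 + 8·0 = 1, valid modulo lcm(8, 18) = 72: x ≡ 1 (mod 72).
Verify: 1 mod 8 = 1, 1 mod 4 = 1, 1 mod 18 = 1.

x ≡ 1 (mod 72).


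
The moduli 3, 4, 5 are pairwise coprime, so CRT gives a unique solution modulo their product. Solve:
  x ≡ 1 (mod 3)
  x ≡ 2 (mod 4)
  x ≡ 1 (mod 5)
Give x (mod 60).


Moduli 3, 4, 5 are pairwise coprime; by CRT there is a unique solution modulo M = 3 · 4 · 5 = 60.
Solve pairwise, accumulating the modulus:
  Start with x ≡ 1 (mod 3).
  Combine with x ≡ 2 (mod 4): since gcd(3, 4) = 1, we get a unique residue mod 12.
    Write x = 1 + 3·t and substitute into x ≡ 2 (mod 4): 3·t ≡ 2 − 1 = 1 (mod 4).
    The inverse of 3 mod 4 is 3 (since 3·3 = 9 = 2·4 + 1), so t ≡ 3·1 = 3 ≡ 3 (mod 4).
    Then x = 1 + 3·3 = 10, valid modulo lcm(3, 4) = 12: x ≡ 10 (mod 12).
  Combine with x ≡ 1 (mod 5): since gcd(12, 5) = 1, we get a unique residue mod 60.
    Write x = 10 + 12·t and substitute into x ≡ 1 (mod 5): 12·t ≡ 1 − 10 = -9 (mod 5).
    Reduce coefficients mod 5: 2·t ≡ 1 (mod 5).
    The inverse of 2 mod 5 is 3 (since 2·3 = 6 = 1·5 + 1), so t ≡ 3·1 = 3 ≡ 3 (mod 5).
    Then x = 10 + 12·3 = 46, valid modulo lcm(12, 5) = 60: x ≡ 46 (mod 60).
Verify: 46 mod 3 = 1 ✓, 46 mod 4 = 2 ✓, 46 mod 5 = 1 ✓.

x ≡ 46 (mod 60).


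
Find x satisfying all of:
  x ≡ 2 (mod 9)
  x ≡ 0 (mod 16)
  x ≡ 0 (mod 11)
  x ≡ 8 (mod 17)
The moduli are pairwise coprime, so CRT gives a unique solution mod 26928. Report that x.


Product of moduli M = 9 · 16 · 11 · 17 = 26928.
Merge one congruence at a time:
  Start: x ≡ 2 (mod 9).
  Combine with x ≡ 0 (mod 16); new modulus lcm = 144.
    Write x = 2 + 9·t and substitute into x ≡ 0 (mod 16): 9·t ≡ 0 − 2 = -2 (mod 16).
    Reduce coefficients mod 16: 9·t ≡ 14 (mod 16).
    The inverse of 9 mod 16 is 9 (since 9·9 = 81 = 5·16 + 1), so t ≡ 9·14 = 126 ≡ 14 (mod 16).
    Then x = 2 + 9·14 = 128, valid modulo lcm(9, 16) = 144: x ≡ 128 (mod 144).
  Combine with x ≡ 0 (mod 11); new modulus lcm = 1584.
    Write x = 128 + 144·t and substitute into x ≡ 0 (mod 11): 144·t ≡ 0 − 128 = -128 (mod 11).
    Reduce coefficients mod 11: 1·t ≡ 4 (mod 11).
    So t ≡ 4 (mod 11).
    Then x = 128 + 144·4 = 704, valid modulo lcm(144, 11) = 1584: x ≡ 704 (mod 1584).
  Combine with x ≡ 8 (mod 17); new modulus lcm = 26928.
    Write x = 704 + 1584·t and substitute into x ≡ 8 (mod 17): 1584·t ≡ 8 − 704 = -696 (mod 17).
    Reduce coefficients mod 17: 3·t ≡ 1 (mod 17).
    The inverse of 3 mod 17 is 6 (since 3·6 = 18 = 1·17 + 1), so t ≡ 6·1 = 6 ≡ 6 (mod 17).
    Then x = 704 + 1584·6 = 10208, valid modulo lcm(1584, 17) = 26928: x ≡ 10208 (mod 26928).
Verify against each original: 10208 mod 9 = 2, 10208 mod 16 = 0, 10208 mod 11 = 0, 10208 mod 17 = 8.

x ≡ 10208 (mod 26928).
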